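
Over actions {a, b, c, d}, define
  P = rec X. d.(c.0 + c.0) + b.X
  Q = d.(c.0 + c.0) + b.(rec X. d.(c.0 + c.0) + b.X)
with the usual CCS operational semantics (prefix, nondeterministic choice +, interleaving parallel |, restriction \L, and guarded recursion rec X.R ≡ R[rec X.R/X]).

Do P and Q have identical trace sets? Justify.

LTS(P): 3 reachable states
  s0 = rec X. d.(c.0 + c.0) + b.X | --b--▸ s0, --d--▸ s1
  s1 = c.0 + c.0 | --c--▸ s2
  s2 = 0 | (no moves)
LTS(Q): 4 reachable states
  t0 = d.(c.0 + c.0) + b.(rec X. d.(c.0 + c.0) + b.X) | --b--▸ t1, --d--▸ t2
  t1 = rec X. d.(c.0 + c.0) + b.X | --b--▸ t1, --d--▸ t2
  t2 = c.0 + c.0 | --c--▸ t3
  t3 = 0 | (no moves)
Partition-refinement fixed point:
  B0 = {s0, t0, t1}
  B1 = {s1, t2}
  B2 = {s2, t3}
s0 ∈ B0, t0 ∈ B0 → same block
Bisimilar ⇒ trace-equivalent.

traces(P) = traces(Q)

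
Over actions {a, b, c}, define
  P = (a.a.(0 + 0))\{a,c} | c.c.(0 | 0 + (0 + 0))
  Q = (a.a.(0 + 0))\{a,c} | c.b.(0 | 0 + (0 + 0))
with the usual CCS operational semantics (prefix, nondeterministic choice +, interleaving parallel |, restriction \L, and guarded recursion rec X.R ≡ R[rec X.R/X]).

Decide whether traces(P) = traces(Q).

P's transition system — 3 states:
  s0 = (a.a.(0 + 0))\{a,c} | c.c.(0 | 0 + (0 + 0)) | —c→ s1
  s1 = (a.a.(0 + 0))\{a,c} | c.(0 | 0 + (0 + 0)) | —c→ s2
  s2 = (a.a.(0 + 0))\{a,c} | (0 | 0 + (0 + 0)) | deadlocked
Q's transition system — 3 states:
  t0 = (a.a.(0 + 0))\{a,c} | c.b.(0 | 0 + (0 + 0)) | —c→ t1
  t1 = (a.a.(0 + 0))\{a,c} | b.(0 | 0 + (0 + 0)) | —b→ t2
  t2 = (a.a.(0 + 0))\{a,c} | (0 | 0 + (0 + 0)) | deadlocked
Trace ⟨cc⟩ through P, begin at {s0}:
  [1] c ⇒ {s1}
  [2] c ⇒ {s2}
  — P admits the full trace.
Trace ⟨cc⟩ through Q, begin at {t0}:
  [1] c ⇒ {t1}
  [2] c ⇒ ∅  — Q cannot continue

NO — witness ⟨cc⟩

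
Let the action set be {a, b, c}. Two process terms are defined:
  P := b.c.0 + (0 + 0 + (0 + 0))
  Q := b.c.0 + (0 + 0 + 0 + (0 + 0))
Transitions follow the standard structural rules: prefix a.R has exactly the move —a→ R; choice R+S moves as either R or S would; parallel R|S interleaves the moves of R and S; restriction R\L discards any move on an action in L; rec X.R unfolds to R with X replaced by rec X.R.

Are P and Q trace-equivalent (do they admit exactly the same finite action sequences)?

trace-equivalent

Reachable graph of P (3 states):
  u0 = b.c.0 + (0 + 0 + (0 + 0)) | -b-> u1
  u1 = c.0 | -c-> u2
  u2 = 0 | stopped
Reachable graph of Q (3 states):
  v0 = b.c.0 + (0 + 0 + 0 + (0 + 0)) | -b-> v1
  v1 = c.0 | -c-> v2
  v2 = 0 | stopped
Partition-refinement fixed point:
  B0 = {u0, v0}
  B1 = {u1, v1}
  B2 = {u2, v2}
u0 ∈ B0, v0 ∈ B0 → same block
Bisimilar ⇒ trace-equivalent.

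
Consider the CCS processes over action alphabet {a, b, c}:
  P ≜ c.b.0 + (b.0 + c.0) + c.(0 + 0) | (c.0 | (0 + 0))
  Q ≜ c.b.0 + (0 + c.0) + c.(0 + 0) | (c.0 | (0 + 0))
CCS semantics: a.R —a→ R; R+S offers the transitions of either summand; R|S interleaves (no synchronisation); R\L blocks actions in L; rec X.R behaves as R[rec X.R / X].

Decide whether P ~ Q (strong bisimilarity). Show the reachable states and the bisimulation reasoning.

P's transition system — 6 states:
  u0 = c.b.0 + (b.0 + c.0) + c.(0 + 0) | (c.0 | (0 + 0)) → ··b··> u1, ··c··> u1, ··c··> u2, ··c··> u3, ··c··> u4
  u1 = 0 → deadlocked
  u2 = (0 + 0) | (c.0 | (0 + 0)) → ··c··> u5
  u3 = b.0 → ··b··> u1
  u4 = c.(0 + 0) | (0 | (0 + 0)) → ··c··> u5
  u5 = (0 + 0) | (0 | (0 + 0)) → deadlocked
Q's transition system — 6 states:
  v0 = c.b.0 + (0 + c.0) + c.(0 + 0) | (c.0 | (0 + 0)) → ··c··> v1, ··c··> v2, ··c··> v3, ··c··> v4
  v1 = (0 + 0) | (c.0 | (0 + 0)) → ··c··> v5
  v2 = 0 → deadlocked
  v3 = b.0 → ··b··> v2
  v4 = c.(0 + 0) | (0 | (0 + 0)) → ··c··> v5
  v5 = (0 + 0) | (0 | (0 + 0)) → deadlocked
Bisimilarity quotient blocks:
  B0 = {u0}
  B1 = {u2, u4, v1, v4}
  B2 = {u1, u5, v2, v5}
  B3 = {u3, v3}
  B4 = {v0}
u0 ∈ B0, v0 ∈ B4 → different blocks

NO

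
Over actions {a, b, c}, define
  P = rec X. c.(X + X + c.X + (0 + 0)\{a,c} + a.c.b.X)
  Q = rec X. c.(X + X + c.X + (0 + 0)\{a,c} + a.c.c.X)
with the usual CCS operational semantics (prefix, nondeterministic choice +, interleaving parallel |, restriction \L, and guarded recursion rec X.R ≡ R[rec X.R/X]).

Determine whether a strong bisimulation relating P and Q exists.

LTS(P): 4 reachable states
  p0 = rec X. c.(X + X + c.X + (0 + 0)\{a,c} + a.c.b.X) has moves ··c··> p1
  p1 = (rec X. c.(X + X + c.X + (0 + 0)\{a,c} + a.c.b.X)) + (rec X. c.(X + X + c.X + (0 + 0)\{a,c} + a.c.b.X)) + c.(rec X. c.(X + X + c.X + (0 + 0)\{a,c} + a.c.b.X)) + (0 + 0)\{a,c} + a.c.b.(rec X. c.(X + X + c.X + (0 + 0)\{a,c} + a.c.b.X)) has moves ··a··> p2, ··c··> p0, ··c··> p1
  p2 = c.b.(rec X. c.(X + X + c.X + (0 + 0)\{a,c} + a.c.b.X)) has moves ··c··> p3
  p3 = b.(rec X. c.(X + X + c.X + (0 + 0)\{a,c} + a.c.b.X)) has moves ··b··> p0
LTS(Q): 4 reachable states
  q0 = rec X. c.(X + X + c.X + (0 + 0)\{a,c} + a.c.c.X) has moves ··c··> q1
  q1 = (rec X. c.(X + X + c.X + (0 + 0)\{a,c} + a.c.c.X)) + (rec X. c.(X + X + c.X + (0 + 0)\{a,c} + a.c.c.X)) + c.(rec X. c.(X + X + c.X + (0 + 0)\{a,c} + a.c.c.X)) + (0 + 0)\{a,c} + a.c.c.(rec X. c.(X + X + c.X + (0 + 0)\{a,c} + a.c.c.X)) has moves ··a··> q2, ··c··> q0, ··c··> q1
  q2 = c.c.(rec X. c.(X + X + c.X + (0 + 0)\{a,c} + a.c.c.X)) has moves ··c··> q3
  q3 = c.(rec X. c.(X + X + c.X + (0 + 0)\{a,c} + a.c.c.X)) has moves ··c··> q0
Coarsest stable partition (strong bisimilarity classes):
  B0 = {p0}
  B1 = {p1}
  B2 = {p2}
  B3 = {p3}
  B4 = {q0}
  B5 = {q1}
  B6 = {q2}
  B7 = {q3}
p0 ∈ B0, q0 ∈ B4 → different blocks

not bisimilar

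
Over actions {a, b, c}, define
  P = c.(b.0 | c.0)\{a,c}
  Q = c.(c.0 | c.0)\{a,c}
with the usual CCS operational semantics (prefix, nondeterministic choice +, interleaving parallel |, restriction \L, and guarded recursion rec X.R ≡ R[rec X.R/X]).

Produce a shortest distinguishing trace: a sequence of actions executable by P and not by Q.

cb

Reachable graph of P (3 states):
  u0 = c.(b.0 | c.0)\{a,c} → --c--▸ u1
  u1 = (b.0 | c.0)\{a,c} → --b--▸ u2
  u2 = (0 | c.0)\{a,c} → ·
Reachable graph of Q (2 states):
  v0 = c.(c.0 | c.0)\{a,c} → --c--▸ v1
  v1 = (c.0 | c.0)\{a,c} → ·
Trace ⟨cb⟩ through P, begin at {u0}:
  step 1 (c): {u1}
  step 2 (b): {u2}
  ✓ P
Trace ⟨cb⟩ through Q, begin at {v0}:
  step 1 (c): {v1}
  step 2 (b): ∅  — Q cannot continue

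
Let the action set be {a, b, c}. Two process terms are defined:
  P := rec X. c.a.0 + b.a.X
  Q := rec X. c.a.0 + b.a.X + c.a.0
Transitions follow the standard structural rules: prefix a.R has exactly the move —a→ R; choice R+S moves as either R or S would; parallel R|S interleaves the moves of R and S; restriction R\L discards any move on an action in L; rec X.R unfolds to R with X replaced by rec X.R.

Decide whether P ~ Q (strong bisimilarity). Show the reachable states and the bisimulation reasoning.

Reachable graph of P (4 states):
  u0 = rec X. c.a.0 + b.a.X | -b-> u1, -c-> u2
  u1 = a.(rec X. c.a.0 + b.a.X) | -a-> u0
  u2 = a.0 | -a-> u3
  u3 = 0 | stopped
Reachable graph of Q (4 states):
  v0 = rec X. c.a.0 + b.a.X + c.a.0 | -b-> v1, -c-> v2
  v1 = a.(rec X. c.a.0 + b.a.X + c.a.0) | -a-> v0
  v2 = a.0 | -a-> v3
  v3 = 0 | stopped
Coarsest stable partition (strong bisimilarity classes):
  B0 = {u0, v0}
  B1 = {u1, v1}
  B2 = {u2, v2}
  B3 = {u3, v3}
u0 ∈ B0, v0 ∈ B0 → same block

P ~ Q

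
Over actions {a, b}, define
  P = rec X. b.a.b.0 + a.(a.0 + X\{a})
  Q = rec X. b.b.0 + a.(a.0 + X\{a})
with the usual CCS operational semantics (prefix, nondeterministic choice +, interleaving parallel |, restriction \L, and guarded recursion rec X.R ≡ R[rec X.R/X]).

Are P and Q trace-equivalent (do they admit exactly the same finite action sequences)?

traces(P) ≠ traces(Q) — witness ⟨ba⟩

LTS(P): 6 reachable states
  p0 = rec X. b.a.b.0 + a.(a.0 + X\{a}) | ··a··> p1, ··b··> p2
  p1 = a.0 + (rec X. b.a.b.0 + a.(a.0 + X\{a}))\{a} | ··a··> p3, ··b··> p4
  p2 = a.b.0 | ··a··> p5
  p3 = 0 | ∅
  p4 = (a.b.0)\{a} | ∅
  p5 = b.0 | ··b··> p3
LTS(Q): 6 reachable states
  q0 = rec X. b.b.0 + a.(a.0 + X\{a}) | ··a··> q1, ··b··> q2
  q1 = a.0 + (rec X. b.b.0 + a.(a.0 + X\{a}))\{a} | ··a··> q3, ··b··> q4
  q2 = b.0 | ··b··> q3
  q3 = 0 | ∅
  q4 = (b.0)\{a} | ··b··> q5
  q5 = 0\{a} | ∅
Run σ = ⟨ba⟩ on P: start {p0}
  after b @ step 1: {p2}
  after a @ step 2: {p5}
  ✓ P
Run σ = ⟨ba⟩ on Q: start {q0}
  after b @ step 1: {q2}
  after a @ step 2: ∅  — Q cannot continue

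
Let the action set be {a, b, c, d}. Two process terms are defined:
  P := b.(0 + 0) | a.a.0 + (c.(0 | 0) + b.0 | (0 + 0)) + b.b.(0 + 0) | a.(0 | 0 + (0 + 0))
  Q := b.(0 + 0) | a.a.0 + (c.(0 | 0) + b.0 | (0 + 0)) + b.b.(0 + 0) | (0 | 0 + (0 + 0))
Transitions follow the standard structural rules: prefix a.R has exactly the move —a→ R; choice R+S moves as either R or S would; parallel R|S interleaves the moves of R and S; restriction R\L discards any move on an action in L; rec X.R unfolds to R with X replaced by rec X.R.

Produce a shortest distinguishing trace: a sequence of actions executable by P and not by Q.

abb

LTS(P): 13 reachable states
  m0 = b.(0 + 0) | a.a.0 + (c.(0 | 0) + b.0 | (0 + 0)) + b.b.(0 + 0) | a.(0 | 0 + (0 + 0)) :: ··a··> m1, ··a··> m2, ··b··> m3, ··b··> m4, ··b··> m5, ··c··> m6
  m1 = b.(0 + 0) | a.0 :: ··a··> m7, ··b··> m8
  m2 = b.b.(0 + 0) | (0 | 0 + (0 + 0)) :: ··b··> m9
  m3 = (0 + 0) | a.a.0 :: ··a··> m8
  m4 = 0 | (0 + 0) :: deadlocked
  m5 = b.(0 + 0) | a.(0 | 0 + (0 + 0)) :: ··a··> m9, ··b··> m10
  m6 = 0 | 0 :: deadlocked
  m7 = b.(0 + 0) | 0 :: ··b··> m11
  m8 = (0 + 0) | a.0 :: ··a··> m11
  m9 = b.(0 + 0) | (0 | 0 + (0 + 0)) :: ··b··> m12
  m10 = (0 + 0) | a.(0 | 0 + (0 + 0)) :: ··a··> m12
  m11 = (0 + 0) | 0 :: deadlocked
  m12 = (0 + 0) | (0 | 0 + (0 + 0)) :: deadlocked
LTS(Q): 10 reachable states
  n0 = b.(0 + 0) | a.a.0 + (c.(0 | 0) + b.0 | (0 + 0)) + b.b.(0 + 0) | (0 | 0 + (0 + 0)) :: ··a··> n1, ··b··> n2, ··b··> n3, ··b··> n4, ··c··> n5
  n1 = b.(0 + 0) | a.0 :: ··a··> n6, ··b··> n7
  n2 = (0 + 0) | a.a.0 :: ··a··> n7
  n3 = 0 | (0 + 0) :: deadlocked
  n4 = b.(0 + 0) | (0 | 0 + (0 + 0)) :: ··b··> n8
  n5 = 0 | 0 :: deadlocked
  n6 = b.(0 + 0) | 0 :: ··b··> n9
  n7 = (0 + 0) | a.0 :: ··a··> n9
  n8 = (0 + 0) | (0 | 0 + (0 + 0)) :: deadlocked
  n9 = (0 + 0) | 0 :: deadlocked
Executing abb from P (initial set {m0}):
  step 1 (a): {m1, m2}
  step 2 (b): {m8, m9}
  step 3 (b): {m12}
  P completes σ.
Executing abb from Q (initial set {n0}):
  step 1 (a): {n1}
  step 2 (b): {n7}
  step 3 (b): no successor for Q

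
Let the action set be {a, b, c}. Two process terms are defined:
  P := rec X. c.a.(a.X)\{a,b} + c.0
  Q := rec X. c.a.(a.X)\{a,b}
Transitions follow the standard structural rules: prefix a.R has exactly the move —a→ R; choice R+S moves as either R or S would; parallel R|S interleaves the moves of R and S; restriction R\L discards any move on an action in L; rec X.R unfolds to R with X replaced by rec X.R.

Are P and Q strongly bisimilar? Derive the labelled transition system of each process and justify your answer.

Reachable graph of P (4 states):
  m0 = rec X. c.a.(a.X)\{a,b} + c.0 :: -c-> m1, -c-> m2
  m1 = 0 :: ·
  m2 = a.(a.(rec X. c.a.(a.X)\{a,b} + c.0))\{a,b} :: -a-> m3
  m3 = (a.(rec X. c.a.(a.X)\{a,b} + c.0))\{a,b} :: ·
Reachable graph of Q (3 states):
  n0 = rec X. c.a.(a.X)\{a,b} :: -c-> n1
  n1 = a.(a.(rec X. c.a.(a.X)\{a,b}))\{a,b} :: -a-> n2
  n2 = (a.(rec X. c.a.(a.X)\{a,b}))\{a,b} :: ·
Partition-refinement fixed point:
  B0 = {m0}
  B1 = {m1, m3, n2}
  B2 = {m2, n1}
  B3 = {n0}
m0 ∈ B0, n0 ∈ B3 → different blocks

P ≁ Q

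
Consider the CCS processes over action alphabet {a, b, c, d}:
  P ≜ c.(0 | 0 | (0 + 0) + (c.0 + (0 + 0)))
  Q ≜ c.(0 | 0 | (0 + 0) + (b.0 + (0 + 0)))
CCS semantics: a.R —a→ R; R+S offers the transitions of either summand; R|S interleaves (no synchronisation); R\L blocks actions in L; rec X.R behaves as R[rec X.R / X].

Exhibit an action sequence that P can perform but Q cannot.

LTS(P): 3 reachable states
  u0 = c.(0 | 0 | (0 + 0) + (c.0 + (0 + 0))) has moves --c--▸ u1
  u1 = 0 | 0 | (0 + 0) + (c.0 + (0 + 0)) has moves --c--▸ u2
  u2 = 0 has moves (no moves)
LTS(Q): 3 reachable states
  v0 = c.(0 | 0 | (0 + 0) + (b.0 + (0 + 0))) has moves --c--▸ v1
  v1 = 0 | 0 | (0 + 0) + (b.0 + (0 + 0)) has moves --b--▸ v2
  v2 = 0 has moves (no moves)
Trace ⟨cc⟩ through P, begin at {u0}:
  [1] c ⇒ {u1}
  [2] c ⇒ {u2}
  P completes σ.
Trace ⟨cc⟩ through Q, begin at {v0}:
  [1] c ⇒ {v1}
  [2] c ⇒ no successor for Q

cc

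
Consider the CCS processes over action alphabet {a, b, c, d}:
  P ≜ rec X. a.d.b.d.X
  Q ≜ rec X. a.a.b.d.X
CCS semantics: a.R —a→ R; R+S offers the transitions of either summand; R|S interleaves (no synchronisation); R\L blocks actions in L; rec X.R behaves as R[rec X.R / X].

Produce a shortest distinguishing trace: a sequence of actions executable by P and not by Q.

ad

Reachable graph of P (4 states):
  p0 = rec X. a.d.b.d.X has moves ··a··> p1
  p1 = d.b.d.(rec X. a.d.b.d.X) has moves ··d··> p2
  p2 = b.d.(rec X. a.d.b.d.X) has moves ··b··> p3
  p3 = d.(rec X. a.d.b.d.X) has moves ··d··> p0
Reachable graph of Q (4 states):
  q0 = rec X. a.a.b.d.X has moves ··a··> q1
  q1 = a.b.d.(rec X. a.a.b.d.X) has moves ··a··> q2
  q2 = b.d.(rec X. a.a.b.d.X) has moves ··b··> q3
  q3 = d.(rec X. a.a.b.d.X) has moves ··d··> q0
Executing ad from P (initial set {p0}):
  after a @ step 1: {p1}
  after d @ step 2: {p2}
  — P admits the full trace.
Executing ad from Q (initial set {q0}):
  after a @ step 1: {q1}
  after d @ step 2: ∅  — Q cannot continue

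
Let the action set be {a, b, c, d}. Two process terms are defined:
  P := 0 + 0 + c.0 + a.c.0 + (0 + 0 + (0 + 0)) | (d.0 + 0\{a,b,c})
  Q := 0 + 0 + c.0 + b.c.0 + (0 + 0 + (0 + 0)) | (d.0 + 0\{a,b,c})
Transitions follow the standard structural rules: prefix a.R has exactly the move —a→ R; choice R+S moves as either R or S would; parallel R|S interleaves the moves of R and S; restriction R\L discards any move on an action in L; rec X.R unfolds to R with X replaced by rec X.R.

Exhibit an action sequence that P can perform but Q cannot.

P's transition system — 4 states:
  u0 = 0 + 0 + c.0 + a.c.0 + (0 + 0 + (0 + 0)) | (d.0 + 0\{a,b,c}) → --a--▸ u1, --c--▸ u2, --d--▸ u3
  u1 = c.0 → --c--▸ u2
  u2 = 0 → ·
  u3 = (0 + 0 + (0 + 0)) | 0 → ·
Q's transition system — 4 states:
  v0 = 0 + 0 + c.0 + b.c.0 + (0 + 0 + (0 + 0)) | (d.0 + 0\{a,b,c}) → --b--▸ v1, --c--▸ v2, --d--▸ v3
  v1 = c.0 → --c--▸ v2
  v2 = 0 → ·
  v3 = (0 + 0 + (0 + 0)) | 0 → ·
Executing a from P (initial set {u0}):
  step 1 (a): {u1}
  ✓ P
Executing a from Q (initial set {v0}):
  step 1 (a): ∅ (Q stuck)

a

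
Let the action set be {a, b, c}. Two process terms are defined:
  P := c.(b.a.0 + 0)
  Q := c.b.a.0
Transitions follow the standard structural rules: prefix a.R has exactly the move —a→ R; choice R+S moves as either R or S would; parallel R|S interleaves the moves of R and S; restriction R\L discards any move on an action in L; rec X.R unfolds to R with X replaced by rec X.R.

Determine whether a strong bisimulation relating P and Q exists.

YES

Reachable graph of P (4 states):
  u0 = c.(b.a.0 + 0) :: -c-> u1
  u1 = b.a.0 + 0 :: -b-> u2
  u2 = a.0 :: -a-> u3
  u3 = 0 :: (no moves)
Reachable graph of Q (4 states):
  v0 = c.b.a.0 :: -c-> v1
  v1 = b.a.0 :: -b-> v2
  v2 = a.0 :: -a-> v3
  v3 = 0 :: (no moves)
Partition-refinement fixed point:
  B0 = {u0, v0}
  B1 = {u1, v1}
  B2 = {u2, v2}
  B3 = {u3, v3}
u0 ∈ B0, v0 ∈ B0 → same block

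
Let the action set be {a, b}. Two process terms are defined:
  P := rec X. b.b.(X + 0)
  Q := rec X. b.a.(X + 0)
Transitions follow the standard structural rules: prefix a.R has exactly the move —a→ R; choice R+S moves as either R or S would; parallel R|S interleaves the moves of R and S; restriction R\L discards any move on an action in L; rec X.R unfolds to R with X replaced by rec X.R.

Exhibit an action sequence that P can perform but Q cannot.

Reachable graph of P (3 states):
  u0 = rec X. b.b.(X + 0) | --b--▸ u1
  u1 = b.((rec X. b.b.(X + 0)) + 0) | --b--▸ u2
  u2 = (rec X. b.b.(X + 0)) + 0 | --b--▸ u1
Reachable graph of Q (3 states):
  v0 = rec X. b.a.(X + 0) | --b--▸ v1
  v1 = a.((rec X. b.a.(X + 0)) + 0) | --a--▸ v2
  v2 = (rec X. b.a.(X + 0)) + 0 | --b--▸ v1
Trace ⟨bb⟩ through P, begin at {u0}:
  [1] b ⇒ {u1}
  [2] b ⇒ {u2}
  P completes σ.
Trace ⟨bb⟩ through Q, begin at {v0}:
  [1] b ⇒ {v1}
  [2] b ⇒ ∅ (Q stuck)

bb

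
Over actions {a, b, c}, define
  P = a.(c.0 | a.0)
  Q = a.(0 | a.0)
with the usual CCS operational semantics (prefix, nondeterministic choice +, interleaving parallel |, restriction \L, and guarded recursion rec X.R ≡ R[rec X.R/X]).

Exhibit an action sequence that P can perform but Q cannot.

ac

P's transition system — 5 states:
  u0 = a.(c.0 | a.0) :: ··a··> u1
  u1 = c.0 | a.0 :: ··a··> u2, ··c··> u3
  u2 = c.0 | 0 :: ··c··> u4
  u3 = 0 | a.0 :: ··a··> u4
  u4 = 0 | 0 :: (no moves)
Q's transition system — 3 states:
  v0 = a.(0 | a.0) :: ··a··> v1
  v1 = 0 | a.0 :: ··a··> v2
  v2 = 0 | 0 :: (no moves)
Trace ⟨ac⟩ through P, begin at {u0}:
  [1] a ⇒ {u1}
  [2] c ⇒ {u3}
  ✓ P
Trace ⟨ac⟩ through Q, begin at {v0}:
  [1] a ⇒ {v1}
  [2] c ⇒ no successor for Q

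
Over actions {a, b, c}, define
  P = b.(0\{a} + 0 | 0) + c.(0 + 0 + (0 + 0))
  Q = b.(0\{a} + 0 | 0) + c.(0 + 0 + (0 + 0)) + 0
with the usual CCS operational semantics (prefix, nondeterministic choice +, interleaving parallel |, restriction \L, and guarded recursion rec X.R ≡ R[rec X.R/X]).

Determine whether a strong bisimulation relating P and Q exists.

LTS(P): 3 reachable states
  p0 = b.(0\{a} + 0 | 0) + c.(0 + 0 + (0 + 0)) has moves --b--▸ p1, --c--▸ p2
  p1 = 0\{a} + 0 | 0 has moves deadlocked
  p2 = 0 + 0 + (0 + 0) has moves deadlocked
LTS(Q): 3 reachable states
  q0 = b.(0\{a} + 0 | 0) + c.(0 + 0 + (0 + 0)) + 0 has moves --b--▸ q1, --c--▸ q2
  q1 = 0\{a} + 0 | 0 has moves deadlocked
  q2 = 0 + 0 + (0 + 0) has moves deadlocked
Bisimilarity quotient blocks:
  B0 = {p0, q0}
  B1 = {p1, p2, q1, q2}
p0 ∈ B0, q0 ∈ B0 → same block

P ~ Q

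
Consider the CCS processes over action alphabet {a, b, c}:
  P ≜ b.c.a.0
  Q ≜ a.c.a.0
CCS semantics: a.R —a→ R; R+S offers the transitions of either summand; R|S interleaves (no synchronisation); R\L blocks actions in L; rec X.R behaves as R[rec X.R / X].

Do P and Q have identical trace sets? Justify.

P's transition system — 4 states:
  m0 = b.c.a.0 has moves =b=> m1
  m1 = c.a.0 has moves =c=> m2
  m2 = a.0 has moves =a=> m3
  m3 = 0 has moves stopped
Q's transition system — 4 states:
  n0 = a.c.a.0 has moves =a=> n1
  n1 = c.a.0 has moves =c=> n2
  n2 = a.0 has moves =a=> n3
  n3 = 0 has moves stopped
Run σ = ⟨b⟩ on P: start {m0}
  step 1 (b): {m1}
  — P admits the full trace.
Run σ = ⟨b⟩ on Q: start {n0}
  step 1 (b): no successor for Q

trace-distinct — witness ⟨b⟩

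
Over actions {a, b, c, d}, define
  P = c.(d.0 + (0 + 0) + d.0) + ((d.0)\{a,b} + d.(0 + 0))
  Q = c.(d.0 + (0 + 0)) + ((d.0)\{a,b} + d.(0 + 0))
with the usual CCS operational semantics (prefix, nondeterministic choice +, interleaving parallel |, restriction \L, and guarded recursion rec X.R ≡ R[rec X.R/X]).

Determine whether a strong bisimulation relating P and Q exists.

YES

Reachable graph of P (5 states):
  u0 = c.(d.0 + (0 + 0) + d.0) + ((d.0)\{a,b} + d.(0 + 0)) | -c-> u1, -d-> u2, -d-> u3
  u1 = d.0 + (0 + 0) + d.0 | -d-> u4
  u2 = 0 + 0 | stopped
  u3 = 0\{a,b} | stopped
  u4 = 0 | stopped
Reachable graph of Q (5 states):
  v0 = c.(d.0 + (0 + 0)) + ((d.0)\{a,b} + d.(0 + 0)) | -c-> v1, -d-> v2, -d-> v3
  v1 = d.0 + (0 + 0) | -d-> v4
  v2 = 0 + 0 | stopped
  v3 = 0\{a,b} | stopped
  v4 = 0 | stopped
Coarsest stable partition (strong bisimilarity classes):
  B0 = {u0, v0}
  B1 = {u2, u3, u4, v2, v3, v4}
  B2 = {u1, v1}
u0 ∈ B0, v0 ∈ B0 → same block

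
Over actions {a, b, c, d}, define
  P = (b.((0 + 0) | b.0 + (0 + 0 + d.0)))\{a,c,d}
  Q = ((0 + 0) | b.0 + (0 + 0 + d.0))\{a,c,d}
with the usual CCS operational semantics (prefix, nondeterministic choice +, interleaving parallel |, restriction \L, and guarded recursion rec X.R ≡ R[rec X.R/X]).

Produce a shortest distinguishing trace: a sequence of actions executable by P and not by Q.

bb

Reachable graph of P (3 states):
  p0 = (b.((0 + 0) | b.0 + (0 + 0 + d.0)))\{a,c,d} :: -b-> p1
  p1 = ((0 + 0) | b.0 + (0 + 0 + d.0))\{a,c,d} :: -b-> p2
  p2 = ((0 + 0) | 0)\{a,c,d} :: ∅
Reachable graph of Q (2 states):
  q0 = ((0 + 0) | b.0 + (0 + 0 + d.0))\{a,c,d} :: -b-> q1
  q1 = ((0 + 0) | 0)\{a,c,d} :: ∅
Executing bb from P (initial set {p0}):
  after b @ step 1: {p1}
  after b @ step 2: {p2}
  — P admits the full trace.
Executing bb from Q (initial set {q0}):
  after b @ step 1: {q1}
  after b @ step 2: ∅ (Q stuck)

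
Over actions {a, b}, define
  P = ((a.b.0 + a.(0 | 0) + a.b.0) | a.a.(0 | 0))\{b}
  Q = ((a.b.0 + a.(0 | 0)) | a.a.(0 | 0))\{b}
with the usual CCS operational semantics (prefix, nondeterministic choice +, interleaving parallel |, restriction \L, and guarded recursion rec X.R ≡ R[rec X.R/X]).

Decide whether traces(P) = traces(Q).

Reachable graph of P (9 states):
  m0 = ((a.b.0 + a.(0 | 0) + a.b.0) | a.a.(0 | 0))\{b} → --a--▸ m1, --a--▸ m2, --a--▸ m3
  m1 = ((a.b.0 + a.(0 | 0) + a.b.0) | a.(0 | 0))\{b} → --a--▸ m4, --a--▸ m5, --a--▸ m6
  m2 = (0 | 0 | a.a.(0 | 0))\{b} → --a--▸ m5
  m3 = (b.0 | a.a.(0 | 0))\{b} → --a--▸ m6
  m4 = ((a.b.0 + a.(0 | 0) + a.b.0) | (0 | 0))\{b} → --a--▸ m7, --a--▸ m8
  m5 = (0 | 0 | a.(0 | 0))\{b} → --a--▸ m7
  m6 = (b.0 | a.(0 | 0))\{b} → --a--▸ m8
  m7 = (0 | 0 | (0 | 0))\{b} → ∅
  m8 = (b.0 | (0 | 0))\{b} → ∅
Reachable graph of Q (9 states):
  n0 = ((a.b.0 + a.(0 | 0)) | a.a.(0 | 0))\{b} → --a--▸ n1, --a--▸ n2, --a--▸ n3
  n1 = ((a.b.0 + a.(0 | 0)) | a.(0 | 0))\{b} → --a--▸ n4, --a--▸ n5, --a--▸ n6
  n2 = (0 | 0 | a.a.(0 | 0))\{b} → --a--▸ n5
  n3 = (b.0 | a.a.(0 | 0))\{b} → --a--▸ n6
  n4 = ((a.b.0 + a.(0 | 0)) | (0 | 0))\{b} → --a--▸ n7, --a--▸ n8
  n5 = (0 | 0 | a.(0 | 0))\{b} → --a--▸ n7
  n6 = (b.0 | a.(0 | 0))\{b} → --a--▸ n8
  n7 = (0 | 0 | (0 | 0))\{b} → ∅
  n8 = (b.0 | (0 | 0))\{b} → ∅
Partition-refinement fixed point:
  B0 = {m0, n0}
  B1 = {m1, m2, m3, n1, n2, n3}
  B2 = {m4, m5, m6, n4, n5, n6}
  B3 = {m7, m8, n7, n8}
m0 ∈ B0, n0 ∈ B0 → same block
Bisimilar ⇒ trace-equivalent.

trace-equivalent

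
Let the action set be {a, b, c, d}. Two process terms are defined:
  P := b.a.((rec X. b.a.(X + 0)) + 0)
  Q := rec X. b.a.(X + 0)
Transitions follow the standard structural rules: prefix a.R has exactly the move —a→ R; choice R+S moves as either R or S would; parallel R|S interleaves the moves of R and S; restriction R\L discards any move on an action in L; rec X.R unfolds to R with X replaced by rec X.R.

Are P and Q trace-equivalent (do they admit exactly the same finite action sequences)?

LTS(P): 3 reachable states
  p0 = b.a.((rec X. b.a.(X + 0)) + 0) has moves =b=> p1
  p1 = a.((rec X. b.a.(X + 0)) + 0) has moves =a=> p2
  p2 = (rec X. b.a.(X + 0)) + 0 has moves =b=> p1
LTS(Q): 3 reachable states
  q0 = rec X. b.a.(X + 0) has moves =b=> q1
  q1 = a.((rec X. b.a.(X + 0)) + 0) has moves =a=> q2
  q2 = (rec X. b.a.(X + 0)) + 0 has moves =b=> q1
Bisimilarity quotient blocks:
  B0 = {p0, p2, q0, q2}
  B1 = {p1, q1}
p0 ∈ B0, q0 ∈ B0 → same block
Bisimilar ⇒ trace-equivalent.

YES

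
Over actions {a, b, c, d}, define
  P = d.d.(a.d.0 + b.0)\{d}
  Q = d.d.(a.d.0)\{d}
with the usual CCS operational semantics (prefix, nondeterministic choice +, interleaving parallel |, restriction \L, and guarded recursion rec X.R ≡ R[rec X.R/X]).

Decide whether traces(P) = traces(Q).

traces(P) ≠ traces(Q) — witness ⟨ddb⟩

P's transition system — 5 states:
  u0 = d.d.(a.d.0 + b.0)\{d} | —d→ u1
  u1 = d.(a.d.0 + b.0)\{d} | —d→ u2
  u2 = (a.d.0 + b.0)\{d} | —a→ u3, —b→ u4
  u3 = (d.0)\{d} | (no moves)
  u4 = 0\{d} | (no moves)
Q's transition system — 4 states:
  v0 = d.d.(a.d.0)\{d} | —d→ v1
  v1 = d.(a.d.0)\{d} | —d→ v2
  v2 = (a.d.0)\{d} | —a→ v3
  v3 = (d.0)\{d} | (no moves)
Executing ddb from P (initial set {u0}):
  step 1 (d): {u1}
  step 2 (d): {u2}
  step 3 (b): {u4}
  ✓ P
Executing ddb from Q (initial set {v0}):
  step 1 (d): {v1}
  step 2 (d): {v2}
  step 3 (b): ∅  — Q cannot continue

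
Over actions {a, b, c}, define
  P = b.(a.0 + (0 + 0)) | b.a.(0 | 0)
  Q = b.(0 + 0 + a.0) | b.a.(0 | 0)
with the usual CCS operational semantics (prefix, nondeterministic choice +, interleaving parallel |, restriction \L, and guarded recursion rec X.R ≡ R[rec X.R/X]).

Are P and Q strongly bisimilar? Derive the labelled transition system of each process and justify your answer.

LTS(P): 9 reachable states
  p0 = b.(a.0 + (0 + 0)) | b.a.(0 | 0) :: —b→ p1, —b→ p2
  p1 = (a.0 + (0 + 0)) | b.a.(0 | 0) :: —a→ p3, —b→ p4
  p2 = b.(a.0 + (0 + 0)) | a.(0 | 0) :: —a→ p5, —b→ p4
  p3 = 0 | b.a.(0 | 0) :: —b→ p6
  p4 = (a.0 + (0 + 0)) | a.(0 | 0) :: —a→ p6, —a→ p7
  p5 = b.(a.0 + (0 + 0)) | (0 | 0) :: —b→ p7
  p6 = 0 | a.(0 | 0) :: —a→ p8
  p7 = (a.0 + (0 + 0)) | (0 | 0) :: —a→ p8
  p8 = 0 | (0 | 0) :: stopped
LTS(Q): 9 reachable states
  q0 = b.(0 + 0 + a.0) | b.a.(0 | 0) :: —b→ q1, —b→ q2
  q1 = (0 + 0 + a.0) | b.a.(0 | 0) :: —a→ q3, —b→ q4
  q2 = b.(0 + 0 + a.0) | a.(0 | 0) :: —a→ q5, —b→ q4
  q3 = 0 | b.a.(0 | 0) :: —b→ q6
  q4 = (0 + 0 + a.0) | a.(0 | 0) :: —a→ q6, —a→ q7
  q5 = b.(0 + 0 + a.0) | (0 | 0) :: —b→ q7
  q6 = 0 | a.(0 | 0) :: —a→ q8
  q7 = (0 + 0 + a.0) | (0 | 0) :: —a→ q8
  q8 = 0 | (0 | 0) :: stopped
Coarsest stable partition (strong bisimilarity classes):
  B0 = {p0, q0}
  B1 = {p1, p2, q1, q2}
  B2 = {p3, p5, q3, q5}
  B3 = {p6, p7, q6, q7}
  B4 = {p8, q8}
  B5 = {p4, q4}
p0 ∈ B0, q0 ∈ B0 → same block

P ~ Q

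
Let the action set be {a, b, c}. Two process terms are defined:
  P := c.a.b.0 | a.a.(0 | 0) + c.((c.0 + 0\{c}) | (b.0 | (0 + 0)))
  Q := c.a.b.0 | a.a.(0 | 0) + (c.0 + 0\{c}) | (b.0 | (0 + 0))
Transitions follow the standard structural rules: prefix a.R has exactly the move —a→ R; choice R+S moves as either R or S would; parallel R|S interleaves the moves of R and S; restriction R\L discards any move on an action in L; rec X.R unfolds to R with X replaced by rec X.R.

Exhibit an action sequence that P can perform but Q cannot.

cc

Reachable graph of P (16 states):
  p0 = c.a.b.0 | a.a.(0 | 0) + c.((c.0 + 0\{c}) | (b.0 | (0 + 0))) | ··a··> p1, ··c··> p2, ··c··> p3
  p1 = c.a.b.0 | a.(0 | 0) | ··a··> p4, ··c··> p5
  p2 = (c.0 + 0\{c}) | (b.0 | (0 + 0)) | ··b··> p6, ··c··> p7
  p3 = a.b.0 | a.a.(0 | 0) | ··a··> p5, ··a··> p8
  p4 = c.a.b.0 | (0 | 0) | ··c··> p9
  p5 = a.b.0 | a.(0 | 0) | ··a··> p10, ··a··> p9
  p6 = (c.0 + 0\{c}) | (0 | (0 + 0)) | ··c··> p11
  p7 = 0 | (b.0 | (0 + 0)) | ··b··> p11
  p8 = b.0 | a.a.(0 | 0) | ··a··> p10, ··b··> p12
  p9 = a.b.0 | (0 | 0) | ··a··> p13
  p10 = b.0 | a.(0 | 0) | ··a··> p13, ··b··> p14
  p11 = 0 | (0 | (0 + 0)) | ∅
  p12 = 0 | a.a.(0 | 0) | ··a··> p14
  p13 = b.0 | (0 | 0) | ··b··> p15
  p14 = 0 | a.(0 | 0) | ··a··> p15
  p15 = 0 | (0 | 0) | ∅
Reachable graph of Q (15 states):
  q0 = c.a.b.0 | a.a.(0 | 0) + (c.0 + 0\{c}) | (b.0 | (0 + 0)) | ··a··> q1, ··b··> q2, ··c··> q3, ··c··> q4
  q1 = c.a.b.0 | a.(0 | 0) | ··a··> q5, ··c··> q6
  q2 = (c.0 + 0\{c}) | (0 | (0 + 0)) | ··c··> q7
  q3 = 0 | (b.0 | (0 + 0)) | ··b··> q7
  q4 = a.b.0 | a.a.(0 | 0) | ··a··> q6, ··a··> q8
  q5 = c.a.b.0 | (0 | 0) | ··c··> q9
  q6 = a.b.0 | a.(0 | 0) | ··a··> q10, ··a··> q9
  q7 = 0 | (0 | (0 + 0)) | ∅
  q8 = b.0 | a.a.(0 | 0) | ··a··> q10, ··b··> q11
  q9 = a.b.0 | (0 | 0) | ··a··> q12
  q10 = b.0 | a.(0 | 0) | ··a··> q12, ··b··> q13
  q11 = 0 | a.a.(0 | 0) | ··a··> q13
  q12 = b.0 | (0 | 0) | ··b··> q14
  q13 = 0 | a.(0 | 0) | ··a··> q14
  q14 = 0 | (0 | 0) | ∅
Trace ⟨cc⟩ through P, begin at {p0}:
  after c @ step 1: {p2, p3}
  after c @ step 2: {p7}
  — P admits the full trace.
Trace ⟨cc⟩ through Q, begin at {q0}:
  after c @ step 1: {q3, q4}
  after c @ step 2: ∅ (Q stuck)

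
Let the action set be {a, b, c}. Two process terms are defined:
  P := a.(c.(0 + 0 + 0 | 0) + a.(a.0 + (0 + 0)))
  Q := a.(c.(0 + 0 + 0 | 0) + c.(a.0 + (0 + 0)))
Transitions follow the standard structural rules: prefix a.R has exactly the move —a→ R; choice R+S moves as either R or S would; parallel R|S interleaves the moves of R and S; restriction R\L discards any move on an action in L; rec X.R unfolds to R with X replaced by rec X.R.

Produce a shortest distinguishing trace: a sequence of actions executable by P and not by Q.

Reachable graph of P (5 states):
  u0 = a.(c.(0 + 0 + 0 | 0) + a.(a.0 + (0 + 0))) :: ··a··> u1
  u1 = c.(0 + 0 + 0 | 0) + a.(a.0 + (0 + 0)) :: ··a··> u2, ··c··> u3
  u2 = a.0 + (0 + 0) :: ··a··> u4
  u3 = 0 + 0 + 0 | 0 :: deadlocked
  u4 = 0 :: deadlocked
Reachable graph of Q (5 states):
  v0 = a.(c.(0 + 0 + 0 | 0) + c.(a.0 + (0 + 0))) :: ··a··> v1
  v1 = c.(0 + 0 + 0 | 0) + c.(a.0 + (0 + 0)) :: ··c··> v2, ··c··> v3
  v2 = 0 + 0 + 0 | 0 :: deadlocked
  v3 = a.0 + (0 + 0) :: ··a··> v4
  v4 = 0 :: deadlocked
Trace ⟨aa⟩ through P, begin at {u0}:
  step 1 (a): {u1}
  step 2 (a): {u2}
  P completes σ.
Trace ⟨aa⟩ through Q, begin at {v0}:
  step 1 (a): {v1}
  step 2 (a): ∅  — Q cannot continue

aa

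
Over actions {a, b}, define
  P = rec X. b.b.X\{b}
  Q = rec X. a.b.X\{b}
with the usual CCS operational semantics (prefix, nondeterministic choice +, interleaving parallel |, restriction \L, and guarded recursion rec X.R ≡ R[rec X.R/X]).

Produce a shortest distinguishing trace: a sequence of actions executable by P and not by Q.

b

P's transition system — 3 states:
  u0 = rec X. b.b.X\{b} has moves -b-> u1
  u1 = b.(rec X. b.b.X\{b})\{b} has moves -b-> u2
  u2 = (rec X. b.b.X\{b})\{b} has moves stopped
Q's transition system — 4 states:
  v0 = rec X. a.b.X\{b} has moves -a-> v1
  v1 = b.(rec X. a.b.X\{b})\{b} has moves -b-> v2
  v2 = (rec X. a.b.X\{b})\{b} has moves -a-> v3
  v3 = (b.(rec X. a.b.X\{b})\{b})\{b} has moves stopped
Executing b from P (initial set {u0}):
  [1] b ⇒ {u1}
  — P admits the full trace.
Executing b from Q (initial set {v0}):
  [1] b ⇒ ∅ (Q stuck)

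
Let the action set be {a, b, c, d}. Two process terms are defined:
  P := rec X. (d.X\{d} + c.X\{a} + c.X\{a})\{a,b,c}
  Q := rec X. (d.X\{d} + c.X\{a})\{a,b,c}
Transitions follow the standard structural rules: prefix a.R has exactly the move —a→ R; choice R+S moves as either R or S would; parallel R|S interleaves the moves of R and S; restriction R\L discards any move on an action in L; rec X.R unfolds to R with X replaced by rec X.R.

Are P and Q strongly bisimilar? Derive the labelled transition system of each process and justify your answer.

P ~ Q

P's transition system — 2 states:
  u0 = rec X. (d.X\{d} + c.X\{a} + c.X\{a})\{a,b,c} ⊢ --d--▸ u1
  u1 = (rec X. (d.X\{d} + c.X\{a} + c.X\{a})\{a,b,c})\{d}\{a,b,c} ⊢ ·
Q's transition system — 2 states:
  v0 = rec X. (d.X\{d} + c.X\{a})\{a,b,c} ⊢ --d--▸ v1
  v1 = (rec X. (d.X\{d} + c.X\{a})\{a,b,c})\{d}\{a,b,c} ⊢ ·
Bisimilarity quotient blocks:
  B0 = {u0, v0}
  B1 = {u1, v1}
u0 ∈ B0, v0 ∈ B0 → same block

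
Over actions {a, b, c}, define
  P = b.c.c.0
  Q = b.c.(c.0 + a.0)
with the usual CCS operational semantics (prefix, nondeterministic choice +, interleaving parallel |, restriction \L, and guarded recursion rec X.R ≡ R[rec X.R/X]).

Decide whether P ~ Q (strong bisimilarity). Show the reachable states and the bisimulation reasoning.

P ≁ Q

P's transition system — 4 states:
  s0 = b.c.c.0 :: —b→ s1
  s1 = c.c.0 :: —c→ s2
  s2 = c.0 :: —c→ s3
  s3 = 0 :: deadlocked
Q's transition system — 4 states:
  t0 = b.c.(c.0 + a.0) :: —b→ t1
  t1 = c.(c.0 + a.0) :: —c→ t2
  t2 = c.0 + a.0 :: —a→ t3, —c→ t3
  t3 = 0 :: deadlocked
Coarsest stable partition (strong bisimilarity classes):
  B0 = {s0}
  B1 = {s1}
  B2 = {s2}
  B3 = {s3, t3}
  B4 = {t0}
  B5 = {t1}
  B6 = {t2}
s0 ∈ B0, t0 ∈ B4 → different blocks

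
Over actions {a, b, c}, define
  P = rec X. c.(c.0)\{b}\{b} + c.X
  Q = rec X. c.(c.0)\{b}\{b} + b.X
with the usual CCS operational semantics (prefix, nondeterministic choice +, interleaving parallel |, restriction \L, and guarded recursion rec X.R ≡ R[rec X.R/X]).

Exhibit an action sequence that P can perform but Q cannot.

Reachable graph of P (3 states):
  p0 = rec X. c.(c.0)\{b}\{b} + c.X :: —c→ p0, —c→ p1
  p1 = (c.0)\{b}\{b} :: —c→ p2
  p2 = 0\{b}\{b} :: ·
Reachable graph of Q (3 states):
  q0 = rec X. c.(c.0)\{b}\{b} + b.X :: —b→ q0, —c→ q1
  q1 = (c.0)\{b}\{b} :: —c→ q2
  q2 = 0\{b}\{b} :: ·
Executing ccc from P (initial set {p0}):
  after c @ step 1: {p0, p1}
  after c @ step 2: {p0, p1, p2}
  after c @ step 3: {p0, p1, p2}
  P completes σ.
Executing ccc from Q (initial set {q0}):
  after c @ step 1: {q1}
  after c @ step 2: {q2}
  after c @ step 3: ∅  — Q cannot continue

ccc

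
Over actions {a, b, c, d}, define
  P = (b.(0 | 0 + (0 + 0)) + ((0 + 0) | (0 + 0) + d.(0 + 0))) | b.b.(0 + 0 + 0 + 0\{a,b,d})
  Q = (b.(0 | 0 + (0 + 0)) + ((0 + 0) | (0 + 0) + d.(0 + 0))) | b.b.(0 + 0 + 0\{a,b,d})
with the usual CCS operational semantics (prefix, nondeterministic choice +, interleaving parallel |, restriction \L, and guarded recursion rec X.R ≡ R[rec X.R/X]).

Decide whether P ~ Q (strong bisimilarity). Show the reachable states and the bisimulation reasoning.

LTS(P): 9 reachable states
  p0 = (b.(0 | 0 + (0 + 0)) + ((0 + 0) | (0 + 0) + d.(0 + 0))) | b.b.(0 + 0 + 0 + 0\{a,b,d}) has moves —b→ p1, —b→ p2, —d→ p3
  p1 = (0 | 0 + (0 + 0)) | b.b.(0 + 0 + 0 + 0\{a,b,d}) has moves —b→ p4
  p2 = (b.(0 | 0 + (0 + 0)) + ((0 + 0) | (0 + 0) + d.(0 + 0))) | b.(0 + 0 + 0 + 0\{a,b,d}) has moves —b→ p4, —b→ p5, —d→ p6
  p3 = (0 + 0) | b.b.(0 + 0 + 0 + 0\{a,b,d}) has moves —b→ p6
  p4 = (0 | 0 + (0 + 0)) | b.(0 + 0 + 0 + 0\{a,b,d}) has moves —b→ p7
  p5 = (b.(0 | 0 + (0 + 0)) + ((0 + 0) | (0 + 0) + d.(0 + 0))) | (0 + 0 + 0 + 0\{a,b,d}) has moves —b→ p7, —d→ p8
  p6 = (0 + 0) | b.(0 + 0 + 0 + 0\{a,b,d}) has moves —b→ p8
  p7 = (0 | 0 + (0 + 0)) | (0 + 0 + 0 + 0\{a,b,d}) has moves deadlocked
  p8 = (0 + 0) | (0 + 0 + 0 + 0\{a,b,d}) has moves deadlocked
LTS(Q): 9 reachable states
  q0 = (b.(0 | 0 + (0 + 0)) + ((0 + 0) | (0 + 0) + d.(0 + 0))) | b.b.(0 + 0 + 0\{a,b,d}) has moves —b→ q1, —b→ q2, —d→ q3
  q1 = (0 | 0 + (0 + 0)) | b.b.(0 + 0 + 0\{a,b,d}) has moves —b→ q4
  q2 = (b.(0 | 0 + (0 + 0)) + ((0 + 0) | (0 + 0) + d.(0 + 0))) | b.(0 + 0 + 0\{a,b,d}) has moves —b→ q4, —b→ q5, —d→ q6
  q3 = (0 + 0) | b.b.(0 + 0 + 0\{a,b,d}) has moves —b→ q6
  q4 = (0 | 0 + (0 + 0)) | b.(0 + 0 + 0\{a,b,d}) has moves —b→ q7
  q5 = (b.(0 | 0 + (0 + 0)) + ((0 + 0) | (0 + 0) + d.(0 + 0))) | (0 + 0 + 0\{a,b,d}) has moves —b→ q7, —d→ q8
  q6 = (0 + 0) | b.(0 + 0 + 0\{a,b,d}) has moves —b→ q8
  q7 = (0 | 0 + (0 + 0)) | (0 + 0 + 0\{a,b,d}) has moves deadlocked
  q8 = (0 + 0) | (0 + 0 + 0\{a,b,d}) has moves deadlocked
Bisimilarity quotient blocks:
  B0 = {p0, q0}
  B1 = {p1, p3, q1, q3}
  B2 = {p4, p6, q4, q6}
  B3 = {p7, p8, q7, q8}
  B4 = {p2, q2}
  B5 = {p5, q5}
p0 ∈ B0, q0 ∈ B0 → same block

P ~ Q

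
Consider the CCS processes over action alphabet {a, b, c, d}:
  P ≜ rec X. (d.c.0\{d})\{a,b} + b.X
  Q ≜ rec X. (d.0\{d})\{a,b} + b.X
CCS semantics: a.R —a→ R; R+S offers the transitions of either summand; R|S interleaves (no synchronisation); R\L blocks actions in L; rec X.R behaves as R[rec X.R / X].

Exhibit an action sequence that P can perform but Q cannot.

dc

LTS(P): 3 reachable states
  p0 = rec X. (d.c.0\{d})\{a,b} + b.X has moves --b--▸ p0, --d--▸ p1
  p1 = (c.0\{d})\{a,b} has moves --c--▸ p2
  p2 = 0\{d}\{a,b} has moves ·
LTS(Q): 2 reachable states
  q0 = rec X. (d.0\{d})\{a,b} + b.X has moves --b--▸ q0, --d--▸ q1
  q1 = 0\{d}\{a,b} has moves ·
Trace ⟨dc⟩ through P, begin at {p0}:
  step 1 (d): {p1}
  step 2 (c): {p2}
  ✓ P
Trace ⟨dc⟩ through Q, begin at {q0}:
  step 1 (d): {q1}
  step 2 (c): ∅  — Q cannot continue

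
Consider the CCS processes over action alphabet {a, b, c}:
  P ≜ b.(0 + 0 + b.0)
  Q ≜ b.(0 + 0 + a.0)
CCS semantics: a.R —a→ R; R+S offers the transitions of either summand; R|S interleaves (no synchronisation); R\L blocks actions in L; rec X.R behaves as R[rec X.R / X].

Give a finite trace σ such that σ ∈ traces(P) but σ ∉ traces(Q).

bb

LTS(P): 3 reachable states
  u0 = b.(0 + 0 + b.0) → -b-> u1
  u1 = 0 + 0 + b.0 → -b-> u2
  u2 = 0 → ∅
LTS(Q): 3 reachable states
  v0 = b.(0 + 0 + a.0) → -b-> v1
  v1 = 0 + 0 + a.0 → -a-> v2
  v2 = 0 → ∅
Trace ⟨bb⟩ through P, begin at {u0}:
  after b @ step 1: {u1}
  after b @ step 2: {u2}
  ✓ P
Trace ⟨bb⟩ through Q, begin at {v0}:
  after b @ step 1: {v1}
  after b @ step 2: ∅  — Q cannot continue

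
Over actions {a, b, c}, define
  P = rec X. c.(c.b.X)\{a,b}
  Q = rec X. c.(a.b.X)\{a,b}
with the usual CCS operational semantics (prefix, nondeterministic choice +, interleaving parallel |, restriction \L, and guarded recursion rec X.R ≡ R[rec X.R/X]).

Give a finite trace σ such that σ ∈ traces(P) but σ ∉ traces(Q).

cc

P's transition system — 3 states:
  p0 = rec X. c.(c.b.X)\{a,b} :: --c--▸ p1
  p1 = (c.b.(rec X. c.(c.b.X)\{a,b}))\{a,b} :: --c--▸ p2
  p2 = (b.(rec X. c.(c.b.X)\{a,b}))\{a,b} :: ·
Q's transition system — 2 states:
  q0 = rec X. c.(a.b.X)\{a,b} :: --c--▸ q1
  q1 = (a.b.(rec X. c.(a.b.X)\{a,b}))\{a,b} :: ·
Executing cc from P (initial set {p0}):
  after c @ step 1: {p1}
  after c @ step 2: {p2}
  — P admits the full trace.
Executing cc from Q (initial set {q0}):
  after c @ step 1: {q1}
  after c @ step 2: ∅ (Q stuck)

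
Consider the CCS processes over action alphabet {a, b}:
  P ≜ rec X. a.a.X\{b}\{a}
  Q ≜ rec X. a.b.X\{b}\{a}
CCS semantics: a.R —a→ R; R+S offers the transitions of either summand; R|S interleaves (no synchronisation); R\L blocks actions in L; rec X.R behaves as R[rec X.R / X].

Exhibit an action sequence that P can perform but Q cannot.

LTS(P): 3 reachable states
  p0 = rec X. a.a.X\{b}\{a} ⊢ =a=> p1
  p1 = a.(rec X. a.a.X\{b}\{a})\{b}\{a} ⊢ =a=> p2
  p2 = (rec X. a.a.X\{b}\{a})\{b}\{a} ⊢ stopped
LTS(Q): 3 reachable states
  q0 = rec X. a.b.X\{b}\{a} ⊢ =a=> q1
  q1 = b.(rec X. a.b.X\{b}\{a})\{b}\{a} ⊢ =b=> q2
  q2 = (rec X. a.b.X\{b}\{a})\{b}\{a} ⊢ stopped
Executing aa from P (initial set {p0}):
  [1] a ⇒ {p1}
  [2] a ⇒ {p2}
  P completes σ.
Executing aa from Q (initial set {q0}):
  [1] a ⇒ {q1}
  [2] a ⇒ ∅  — Q cannot continue

aa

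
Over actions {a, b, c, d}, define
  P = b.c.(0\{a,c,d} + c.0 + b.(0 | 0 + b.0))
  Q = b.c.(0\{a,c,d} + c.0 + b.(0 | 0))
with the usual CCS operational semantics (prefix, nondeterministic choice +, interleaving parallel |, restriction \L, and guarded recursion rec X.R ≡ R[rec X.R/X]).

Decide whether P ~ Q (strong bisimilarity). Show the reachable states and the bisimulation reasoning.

not bisimilar

LTS(P): 5 reachable states
  s0 = b.c.(0\{a,c,d} + c.0 + b.(0 | 0 + b.0)) | =b=> s1
  s1 = c.(0\{a,c,d} + c.0 + b.(0 | 0 + b.0)) | =c=> s2
  s2 = 0\{a,c,d} + c.0 + b.(0 | 0 + b.0) | =b=> s3, =c=> s4
  s3 = 0 | 0 + b.0 | =b=> s4
  s4 = 0 | (no moves)
LTS(Q): 5 reachable states
  t0 = b.c.(0\{a,c,d} + c.0 + b.(0 | 0)) | =b=> t1
  t1 = c.(0\{a,c,d} + c.0 + b.(0 | 0)) | =c=> t2
  t2 = 0\{a,c,d} + c.0 + b.(0 | 0) | =b=> t3, =c=> t4
  t3 = 0 | 0 | (no moves)
  t4 = 0 | (no moves)
Bisimilarity quotient blocks:
  B0 = {s0}
  B1 = {s1}
  B2 = {s2}
  B3 = {s3}
  B4 = {s4, t3, t4}
  B5 = {t0}
  B6 = {t1}
  B7 = {t2}
s0 ∈ B0, t0 ∈ B5 → different blocks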